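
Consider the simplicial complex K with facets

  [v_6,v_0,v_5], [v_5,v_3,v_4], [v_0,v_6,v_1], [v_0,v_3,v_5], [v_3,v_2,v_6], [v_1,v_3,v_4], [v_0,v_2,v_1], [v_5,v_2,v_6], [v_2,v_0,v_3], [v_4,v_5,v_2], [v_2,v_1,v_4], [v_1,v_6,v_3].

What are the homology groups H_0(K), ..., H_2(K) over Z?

We work with the vertex ordering v_0 < v_1 < v_2 < v_3 < v_4 < v_5 < v_6. The simplices of K, each written with vertices in increasing order, are:

  0-simplices (7): [v_0], [v_1], [v_2], [v_3], [v_4], [v_5], [v_6]
  1-simplices (18): (18 of them)
  2-simplices (12): (12 of them)

giving chain groups C_0 ≅ Z^7, C_1 ≅ Z^18, C_2 ≅ Z^12.

The boundary map ∂_1: C_1 → C_0 sends each edge [p,q] (with p < q) to q − p. For instance
  ∂[v_0,v_6] = [v_6] − [v_0].
The resulting 7×18 matrix has rank 6, and its Smith normal form has invariant factors (1,1,1,1,1,1).

∂_2: C_2 → C_1 maps a triangle to the signed sum of its edges. For instance
  ∂[v_2,v_4,v_5] = [v_4,v_5] − [v_2,v_5] + [v_2,v_4],
  ∂[v_2,v_3,v_6] = [v_3,v_6] − [v_2,v_6] + [v_2,v_3].
As a 18×12 matrix over Z this has rank 12, with invariant factors (1,1,1,1,1,1,1,1,1,1,1,2).

From H_k ≅ ker(∂_k) / im(∂_{k+1}) we obtain:

  H_0: rank C_0 − rank ∂_1 = 7 − 6 = 1, and the invariant factors of ∂_1 are all 1, so H_0 = Z.
  H_1: rank ker ∂_1 − rank ∂_2 = (18 − 6) − 12 = 0, and ∂_2 has invariant factor 2 > 1, so H_1 = Z/2.
  H_2: rank ker ∂_2 − rank ∂_3 = (12 − 12) − 0 = 0, and there is no ∂_3, so H_2 = 0.

H_0 ≅ Z,  H_1 ≅ Z/2,  H_2 = 0.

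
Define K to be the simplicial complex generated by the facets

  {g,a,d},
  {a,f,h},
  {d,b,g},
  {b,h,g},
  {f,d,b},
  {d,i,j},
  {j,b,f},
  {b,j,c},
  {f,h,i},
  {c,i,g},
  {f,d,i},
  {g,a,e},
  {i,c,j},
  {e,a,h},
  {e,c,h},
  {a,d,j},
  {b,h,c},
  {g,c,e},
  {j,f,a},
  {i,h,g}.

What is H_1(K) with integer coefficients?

H_1 ≅ Z ⊕ Z_2.

Order the vertices as a < b < c < d < e < f < g < h < i < j. Listing each simplex with vertices in this order, K has dimension 2 with simplices:

  0-simplices (10): a, b, c, d, e, f, g, h, i, j
  1-simplices (30): ad, ae, af, ag, ah, aj, bc, bd, bf, bg, bh, bj, ce, cg, ch, ci, cj, df, dg, di, dj, eg, eh, fh, fi, fj, gh, gi, hi, ij
  2-simplices (20): adg, adj, aeg, aeh, afh, afj, bch, bcj, bdf, bdg, bfj, bgh, ceg, ceh, cgi, cij, dfi, dij, fhi, ghi

Hence C_0 ≅ Z^10, C_1 ≅ Z^30, C_2 ≅ Z^20.

The boundary map ∂_1: C_1 → C_0 sends each edge [p,q] (with p < q) to q − p.
The resulting 10×30 matrix has rank 9, and its Smith normal form has invariant factors (1,1,1,1,1,1,1,1,1).

∂_2: C_2 → C_1 maps a triangle to the signed sum of its edges. For instance
  ∂afj = fj − aj + af,
  ∂ghi = hi − gi + gh.
The 30×20 boundary matrix has rank 20 and Smith normal form diag(1,1,1,1,1,1,1,1,1,1,1,1,1,1,1,1,1,1,1,2).

From H_k ≅ ker(∂_k) / im(∂_{k+1}) we obtain:

  H_1: rank ker ∂_1 − rank ∂_2 = (30 − 9) − 20 = 1, and ∂_2 has invariant factor 2 > 1, so H_1 = Z ⊕ Z_2.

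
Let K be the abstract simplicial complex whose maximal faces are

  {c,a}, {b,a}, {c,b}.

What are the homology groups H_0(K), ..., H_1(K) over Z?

Take the total order a < b < c on the vertex set. Then K (dimension 1) consists of the simplices:

  0-simplices (3): a, b, c
  1-simplices (3): ab, ac, bc

so the chain groups are C_0 ≅ Z^3, C_1 ≅ Z^3.

The boundary map ∂_1: C_1 → C_0 is given by ∂[p,q] = [q] − [p]. For instance
  ∂ac = c − a.
The 3×3 boundary matrix has rank 2 and Smith normal form diag(1,1).

From H_k ≅ ker(∂_k) / im(∂_{k+1}) we obtain:

  H_0: rank C_0 − rank ∂_1 = 3 − 2 = 1, and the invariant factors of ∂_1 are all 1, so H_0 ≅ Z.
  H_1: rank ker ∂_1 − rank ∂_2 = (3 − 2) − 0 = 1, and there is no ∂_2, so H_1 ≅ Z.

(K is a triangulation of the circle S^1.)

H_0 = Z,  H_1 = Z.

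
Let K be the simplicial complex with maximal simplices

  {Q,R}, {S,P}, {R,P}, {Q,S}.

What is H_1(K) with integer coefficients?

H_1 = Z.

Fix the vertex order P < Q < R < S and write every simplex with vertices in increasing order. Then dim K = 1 and the simplices of K are:

  0-simplices (4): P, Q, R, S
  1-simplices (4): PR, PS, QR, QS

Hence C_0 ≅ Z^4, C_1 ≅ Z^4.

∂_1: C_1 → C_0 is given by ∂[p,q] = [q] − [p]. For instance
  ∂PR = R − P.
This gives a 4×4 integer matrix of rank 3; reducing to Smith normal form yields diagonal entries (1,1,1).

Now H_k = ker ∂_k / im ∂_{k+1}, so:

  H_1: rank ker ∂_1 − rank ∂_2 = (4 − 3) − 0 = 1, and there is no ∂_2, so H_1 ≅ Z.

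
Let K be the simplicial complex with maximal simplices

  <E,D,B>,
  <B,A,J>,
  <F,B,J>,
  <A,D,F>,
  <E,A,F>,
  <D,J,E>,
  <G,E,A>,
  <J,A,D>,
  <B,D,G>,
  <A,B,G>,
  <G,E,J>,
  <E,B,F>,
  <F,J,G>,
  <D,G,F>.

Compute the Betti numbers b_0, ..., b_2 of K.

b_0 = 1, b_1 = 2, b_2 = 1.

Fix the vertex order A < B < D < E < F < G < J and write every simplex with vertices in increasing order. Then dim K = 2 and the simplices of K are:

  0-simplices (7): A, B, D, E, F, G, J
  1-simplices (21): AB, AD, AE, AF, AG, AJ, BD, BE, BF, BG, BJ, DE, DF, DG, DJ, EF, EG, EJ, FG, FJ, GJ
  2-simplices (14): ABG, ABJ, ADF, ADJ, AEF, AEG, BDE, BDG, BEF, BFJ, DEJ, DFG, EGJ, FGJ

so the chain groups are C_0 ≅ Z^7, C_1 ≅ Z^21, C_2 ≅ Z^14.

Boundary ∂_1: C_1 → C_0 is given by ∂[p,q] = [q] − [p].
This gives a 7×21 integer matrix of rank 6; reducing to Smith normal form yields diagonal entries (1,1,1,1,1,1).

∂_2: C_2 → C_1 acts by ∂[p,q,r] = [q,r] − [p,r] + [p,q]. For instance
  ∂AEG = EG − AG + AE,
  ∂BEF = EF − BF + BE.
As a 21×14 matrix over Z this has rank 13, with invariant factors (1,1,1,1,1,1,1,1,1,1,1,1,1).

Reading off H_k = ker ∂_k / im ∂_{k+1}:

  H_0: rank C_0 − rank ∂_1 = 7 − 6 = 1, and the invariant factors of ∂_1 are all 1, so H_0 ≅ Z.
  H_1: rank ker ∂_1 − rank ∂_2 = (21 − 6) − 13 = 2, and the invariant factors of ∂_2 are all 1, so H_1 ≅ Z^2.
  H_2: rank ker ∂_2 − rank ∂_3 = (14 − 13) − 0 = 1, and there is no ∂_3, so H_2 ≅ Z.

Hence the Betti numbers are b_0 = 1, b_1 = 2, b_2 = 1.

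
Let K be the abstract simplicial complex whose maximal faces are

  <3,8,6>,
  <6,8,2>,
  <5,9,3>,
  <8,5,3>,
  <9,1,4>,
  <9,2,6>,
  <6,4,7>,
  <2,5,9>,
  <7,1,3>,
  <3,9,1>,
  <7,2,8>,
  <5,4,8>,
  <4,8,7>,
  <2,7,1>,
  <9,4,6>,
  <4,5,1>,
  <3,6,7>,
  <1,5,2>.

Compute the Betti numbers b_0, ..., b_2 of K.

K has 9 vertices, 27 edges, 18 triangles.
rank ∂_0 = 0, rank ∂_1 = 8 ⇒ b_0 = 9 − 0 − 8 = 1; all invariant factors of ∂_1 are 1 so no torsion. So H_0 = Z.
rank ∂_1 = 8, rank ∂_2 = 18 ⇒ b_1 = 27 − 8 − 18 = 1; ∂_2 has invariant factor(s) [2] giving torsion. So H_1 = Z ⊕ Z/2.
rank ∂_2 = 18, rank ∂_3 = 0 ⇒ b_2 = 18 − 18 − 0 = 0. So H_2 = 0.

b_0 = 1, b_1 = 1, b_2 = 0.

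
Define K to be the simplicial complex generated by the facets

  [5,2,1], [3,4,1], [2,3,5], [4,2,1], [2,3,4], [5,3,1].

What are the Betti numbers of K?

Fix the vertex order 1 < 2 < 3 < 4 < 5 and write every simplex with vertices in increasing order. Then dim K = 2 and the simplices of K are:

  0-simplices (5): [1], [2], [3], [4], [5]
  1-simplices (9): [1,2], [1,3], [1,4], [1,5], [2,3], [2,4], [2,5], [3,4], [3,5]
  2-simplices (6): [1,2,4], [1,2,5], [1,3,4], [1,3,5], [2,3,4], [2,3,5]

giving chain groups C_0 ≅ Z^5, C_1 ≅ Z^9, C_2 ≅ Z^6.

∂_1: C_1 → C_0 is given by ∂[p,q] = [q] − [p].
The resulting 5×9 matrix has rank 4, and its Smith normal form has invariant factors (1,1,1,1).

Boundary ∂_2: C_2 → C_1 sends each 2-simplex [p,q,r] to [q,r] − [p,r] + [p,q]. For instance
  ∂[1,3,5] = [3,5] − [1,5] + [1,3],
  ∂[1,3,4] = [3,4] − [1,4] + [1,3].
The 9×6 boundary matrix has rank 5 and Smith normal form diag(1,1,1,1,1).

Computing H_k = (kernel of ∂_k) / (image of ∂_{k+1}):

  H_0: rank C_0 − rank ∂_1 = 5 − 4 = 1, and the invariant factors of ∂_1 are all 1, so H_0 = Z.
  H_1: rank ker ∂_1 − rank ∂_2 = (9 − 4) − 5 = 0, and the invariant factors of ∂_2 are all 1, so H_1 = 0.
  H_2: rank ker ∂_2 − rank ∂_3 = (6 − 5) − 0 = 1, and there is no ∂_3, so H_2 = Z.

As a check, the Euler characteristic is 5 − 9 + 6 = 2, which agrees with 1 − 0 + 1 = 2.

Hence the Betti numbers are b_0 = 1, b_1 = 0, b_2 = 1.

b_0 = 1, b_1 = 0, b_2 = 1.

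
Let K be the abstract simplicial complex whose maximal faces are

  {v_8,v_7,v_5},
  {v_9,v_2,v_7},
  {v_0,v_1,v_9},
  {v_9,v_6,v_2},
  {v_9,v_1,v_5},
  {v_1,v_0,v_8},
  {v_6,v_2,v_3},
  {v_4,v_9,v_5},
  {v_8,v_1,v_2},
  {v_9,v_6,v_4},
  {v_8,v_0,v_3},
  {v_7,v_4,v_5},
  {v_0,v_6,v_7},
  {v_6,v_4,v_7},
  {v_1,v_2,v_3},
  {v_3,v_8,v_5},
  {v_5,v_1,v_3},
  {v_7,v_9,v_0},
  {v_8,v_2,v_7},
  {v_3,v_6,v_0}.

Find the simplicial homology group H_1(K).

Order the vertices as v_0 < v_1 < v_2 < v_3 < v_4 < v_5 < v_6 < v_7 < v_8 < v_9. Listing each simplex with vertices in this order, K has dimension 2 with simplices:

  0-simplices (10): [v_0], [v_1], [v_2], [v_3], [v_4], [v_5], [v_6], [v_7], [v_8], [v_9]
  1-simplices (30): (30 of them)
  2-simplices (20): (20 of them)

so the chain groups are C_0 ≅ Z^10, C_1 ≅ Z^30, C_2 ≅ Z^20.

The boundary map ∂_1: C_1 → C_0 sends each edge [p,q] (with p < q) to q − p. For instance
  ∂[v_0,v_1] = [v_1] − [v_0].
The resulting 10×30 matrix has rank 9, and its Smith normal form has invariant factors (1,1,1,1,1,1,1,1,1).

The boundary map ∂_2: C_2 → C_1 acts by ∂[p,q,r] = [q,r] − [p,r] + [p,q]. For instance
  ∂[v_3,v_5,v_8] = [v_5,v_8] − [v_3,v_8] + [v_3,v_5],
  ∂[v_0,v_3,v_6] = [v_3,v_6] − [v_0,v_6] + [v_0,v_3].
This gives a 30×20 integer matrix of rank 20; reducing to Smith normal form yields diagonal entries (1,1,1,1,1,1,1,1,1,1,1,1,1,1,1,1,1,1,1,2).

Computing H_k = (kernel of ∂_k) / (image of ∂_{k+1}):

  H_1: rank ker ∂_1 − rank ∂_2 = (30 − 9) − 20 = 1, and ∂_2 has invariant factor 2 > 1, so H_1 ≅ Z ⊕ Z_2.

(K is a triangulation of the Klein bottle.)

H_1 ≅ Z ⊕ Z_2.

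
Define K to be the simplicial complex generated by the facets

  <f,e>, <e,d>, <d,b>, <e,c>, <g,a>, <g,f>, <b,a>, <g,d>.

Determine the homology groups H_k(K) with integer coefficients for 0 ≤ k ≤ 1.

K has 7 vertices, 8 edges.
rank ∂_0 = 0, rank ∂_1 = 6 ⇒ b_0 = 7 − 0 − 6 = 1; all invariant factors of ∂_1 are 1 so no torsion. So H_0 ≅ Z.
rank ∂_1 = 6, rank ∂_2 = 0 ⇒ b_1 = 8 − 6 − 0 = 2. So H_1 ≅ Z^2.

H_0 = Z,  H_1 = Z^2.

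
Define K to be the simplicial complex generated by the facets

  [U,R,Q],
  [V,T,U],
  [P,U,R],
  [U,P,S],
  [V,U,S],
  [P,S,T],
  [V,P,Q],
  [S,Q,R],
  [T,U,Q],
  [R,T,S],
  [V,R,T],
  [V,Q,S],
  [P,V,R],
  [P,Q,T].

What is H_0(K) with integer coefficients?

H_0 ≅ Z.

Fix the vertex order P < Q < R < S < T < U < V and write every simplex with vertices in increasing order. Then dim K = 2 and the simplices of K are:

  0-simplices (7): P, Q, R, S, T, U, V
  1-simplices (21): PQ, PR, PS, PT, PU, PV, QR, QS, QT, QU, QV, RS, RT, RU, RV, ST, SU, SV, TU, TV, UV
  2-simplices (14): PQT, PQV, PRU, PRV, PST, PSU, QRS, QRU, QSV, QTU, RST, RTV, SUV, TUV

so the chain groups are C_0 ≅ Z^7, C_1 ≅ Z^21, C_2 ≅ Z^14.

∂_1: C_1 → C_0 sends each edge [p,q] (with p < q) to q − p.
As a 7×21 matrix over Z this has rank 6, with invariant factors (1,1,1,1,1,1).

∂_2: C_2 → C_1 maps a triangle to the signed sum of its edges. For instance
  ∂PQV = QV − PV + PQ,
  ∂PQT = QT − PT + PQ.
The 21×14 boundary matrix has rank 13 and Smith normal form diag(1,1,1,1,1,1,1,1,1,1,1,1,1).

Now H_k = ker ∂_k / im ∂_{k+1}, so:

  H_0: rank C_0 − rank ∂_1 = 7 − 6 = 1, and the invariant factors of ∂_1 are all 1, so H_0 = Z.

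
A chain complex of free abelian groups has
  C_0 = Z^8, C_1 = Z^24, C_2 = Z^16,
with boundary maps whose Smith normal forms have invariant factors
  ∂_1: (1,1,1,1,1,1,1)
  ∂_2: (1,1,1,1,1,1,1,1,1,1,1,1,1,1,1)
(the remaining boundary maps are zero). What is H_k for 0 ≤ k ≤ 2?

H_0: b_0 = 8 − 0 − 7 = 1; torsion from ∂_1 factors > 1: none. So H_0 = Z.
H_1: b_1 = 24 − 7 − 15 = 2; torsion from ∂_2 factors > 1: none. So H_1 = Z^2.
H_2: b_2 = 16 − 15 − 0 = 1; torsion from ∂_3 factors > 1: none. So H_2 = Z.

H_0 = Z,  H_1 = Z^2,  H_2 = Z.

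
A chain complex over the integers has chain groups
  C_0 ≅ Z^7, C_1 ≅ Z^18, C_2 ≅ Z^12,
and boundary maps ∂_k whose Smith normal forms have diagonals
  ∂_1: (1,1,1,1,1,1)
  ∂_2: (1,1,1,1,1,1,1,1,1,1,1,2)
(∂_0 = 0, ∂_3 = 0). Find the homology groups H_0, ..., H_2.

H_0 = Z,  H_1 = Z/2Z,  H_2 = 0.

H_0: b_0 = 7 − 0 − 6 = 1; torsion from ∂_1 factors > 1: none. So H_0 = Z.
H_1: b_1 = 18 − 6 − 12 = 0; torsion from ∂_2 factors > 1: [2]. So H_1 = Z/2Z.
H_2: b_2 = 12 − 12 − 0 = 0; torsion from ∂_3 factors > 1: none. So H_2 = 0.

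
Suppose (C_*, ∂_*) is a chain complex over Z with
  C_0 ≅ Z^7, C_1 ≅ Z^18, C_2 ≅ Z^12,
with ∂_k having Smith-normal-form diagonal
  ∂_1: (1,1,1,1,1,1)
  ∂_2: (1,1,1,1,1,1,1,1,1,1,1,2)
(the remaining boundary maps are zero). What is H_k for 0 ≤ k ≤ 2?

H_0: b_0 = 7 − 0 − 6 = 1; torsion from ∂_1 factors > 1: none. So H_0 = Z.
H_1: b_1 = 18 − 6 − 12 = 0; torsion from ∂_2 factors > 1: [2]. So H_1 = Z/2.
H_2: b_2 = 12 − 12 − 0 = 0; torsion from ∂_3 factors > 1: none. So H_2 = 0.

H_0 = Z,  H_1 = Z/2,  H_2 = 0.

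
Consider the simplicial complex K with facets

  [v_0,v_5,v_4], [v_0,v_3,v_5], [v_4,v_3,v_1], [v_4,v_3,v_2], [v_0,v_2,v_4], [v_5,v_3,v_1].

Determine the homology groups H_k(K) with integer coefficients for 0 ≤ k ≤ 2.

Order the vertices as v_0 < v_1 < v_2 < v_3 < v_4 < v_5. Listing each simplex with vertices in this order, K has dimension 2 with simplices:

  0-simplices (6): [v_0], [v_1], [v_2], [v_3], [v_4], [v_5]
  1-simplices (12): [v_0,v_2], [v_0,v_3], [v_0,v_4], [v_0,v_5], [v_1,v_3], [v_1,v_4], [v_1,v_5], [v_2,v_3], [v_2,v_4], [v_3,v_4], [v_3,v_5], [v_4,v_5]
  2-simplices (6): [v_0,v_2,v_4], [v_0,v_3,v_5], [v_0,v_4,v_5], [v_1,v_3,v_4], [v_1,v_3,v_5], [v_2,v_3,v_4]

Hence C_0 ≅ Z^6, C_1 ≅ Z^12, C_2 ≅ Z^6.

The boundary map ∂_1: C_1 → C_0 sends each edge [p,q] (with p < q) to q − p. For instance
  ∂[v_1,v_3] = [v_3] − [v_1].
As a 6×12 matrix over Z this has rank 5, with invariant factors (1,1,1,1,1).

The boundary map ∂_2: C_2 → C_1 maps a triangle to the signed sum of its edges. For instance
  ∂[v_0,v_3,v_5] = [v_3,v_5] − [v_0,v_5] + [v_0,v_3],
  ∂[v_0,v_2,v_4] = [v_2,v_4] − [v_0,v_4] + [v_0,v_2].
The 12×6 boundary matrix has rank 6 and Smith normal form diag(1,1,1,1,1,1).

Reading off H_k = ker ∂_k / im ∂_{k+1}:

  H_0: rank C_0 − rank ∂_1 = 6 − 5 = 1, and the invariant factors of ∂_1 are all 1, so H_0 = Z.
  H_1: rank ker ∂_1 − rank ∂_2 = (12 − 5) − 6 = 1, and the invariant factors of ∂_2 are all 1, so H_1 = Z.
  H_2: rank ker ∂_2 − rank ∂_3 = (6 − 6) − 0 = 0, and there is no ∂_3, so H_2 = 0.

H_0 ≅ Z,  H_1 ≅ Z,  H_2 = 0.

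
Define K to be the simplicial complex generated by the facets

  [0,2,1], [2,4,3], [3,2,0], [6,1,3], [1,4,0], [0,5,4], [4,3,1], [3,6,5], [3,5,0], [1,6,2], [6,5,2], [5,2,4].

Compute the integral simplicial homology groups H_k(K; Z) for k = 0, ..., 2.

Take the total order 0 < 1 < 2 < 3 < 4 < 5 < 6 on the vertex set. Then K (dimension 2) consists of the simplices:

  0-simplices (7): [0], [1], [2], [3], [4], [5], [6]
  1-simplices (18): [0,1], [0,2], [0,3], [0,4], [0,5], [1,2], [1,3], [1,4], [1,6], [2,3], [2,4], [2,5], [2,6], [3,4], [3,5], [3,6], [4,5], [5,6]
  2-simplices (12): [0,1,2], [0,1,4], [0,2,3], [0,3,5], [0,4,5], [1,2,6], [1,3,4], [1,3,6], [2,3,4], [2,4,5], [2,5,6], [3,5,6]

giving chain groups C_0 ≅ Z^7, C_1 ≅ Z^18, C_2 ≅ Z^12.

The boundary map ∂_1: C_1 → C_0 maps an edge to its endpoints' difference, ∂[p,q] = q − p. For instance
  ∂[1,4] = [4] − [1].
The resulting 7×18 matrix has rank 6, and its Smith normal form has invariant factors (1,1,1,1,1,1).

∂_2: C_2 → C_1 acts by ∂[p,q,r] = [q,r] − [p,r] + [p,q]. For instance
  ∂[0,4,5] = [4,5] − [0,5] + [0,4],
  ∂[2,3,4] = [3,4] − [2,4] + [2,3].
As a 18×12 matrix over Z this has rank 12, with invariant factors (1,1,1,1,1,1,1,1,1,1,1,2).

Reading off H_k = ker ∂_k / im ∂_{k+1}:

  H_0: rank C_0 − rank ∂_1 = 7 − 6 = 1, and the invariant factors of ∂_1 are all 1, so H_0 ≅ Z.
  H_1: rank ker ∂_1 − rank ∂_2 = (18 − 6) − 12 = 0, and ∂_2 has invariant factor 2 > 1, so H_1 ≅ Z/2.
  H_2: rank ker ∂_2 − rank ∂_3 = (12 − 12) − 0 = 0, and there is no ∂_3, so H_2 ≅ 0.

H_0 ≅ Z,  H_1 ≅ Z/2,  H_2 = 0.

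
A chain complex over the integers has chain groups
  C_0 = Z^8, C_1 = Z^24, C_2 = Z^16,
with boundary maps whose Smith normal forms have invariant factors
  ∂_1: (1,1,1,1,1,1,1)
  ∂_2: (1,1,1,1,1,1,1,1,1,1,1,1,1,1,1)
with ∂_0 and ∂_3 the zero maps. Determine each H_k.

H_0: b_0 = 8 − 0 − 7 = 1; torsion from ∂_1 factors > 1: none. So H_0 ≅ Z.
H_1: b_1 = 24 − 7 − 15 = 2; torsion from ∂_2 factors > 1: none. So H_1 ≅ Z^2.
H_2: b_2 = 16 − 15 − 0 = 1; torsion from ∂_3 factors > 1: none. So H_2 ≅ Z.

H_0 ≅ Z,  H_1 ≅ Z^2,  H_2 ≅ Z.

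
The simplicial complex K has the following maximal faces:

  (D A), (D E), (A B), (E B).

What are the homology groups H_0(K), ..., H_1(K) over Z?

Fix the vertex order A < B < D < E and write every simplex with vertices in increasing order. Then dim K = 1 and the simplices of K are:

  0-simplices (4): A, B, D, E
  1-simplices (4): AB, AD, BE, DE

so the chain groups are C_0 ≅ Z^4, C_1 ≅ Z^4.

The boundary map ∂_1: C_1 → C_0 sends each edge [p,q] (with p < q) to q − p. For instance
  ∂AD = D − A.
As a 4×4 matrix over Z this has rank 3, with invariant factors (1,1,1).

Reading off H_k = ker ∂_k / im ∂_{k+1}:

  H_0: rank C_0 − rank ∂_1 = 4 − 3 = 1, and the invariant factors of ∂_1 are all 1, so H_0 = Z.
  H_1: rank ker ∂_1 − rank ∂_2 = (4 − 3) − 0 = 1, and there is no ∂_2, so H_1 = Z.

H_0 ≅ Z,  H_1 ≅ Z.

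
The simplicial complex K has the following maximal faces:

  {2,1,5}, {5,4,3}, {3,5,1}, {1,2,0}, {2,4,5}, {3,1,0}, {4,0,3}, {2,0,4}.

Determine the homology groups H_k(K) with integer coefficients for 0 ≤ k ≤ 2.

H_0 = Z,  H_1 = 0,  H_2 = Z.

K has 6 vertices, 12 edges, 8 triangles.
rank ∂_0 = 0, rank ∂_1 = 5 ⇒ b_0 = 6 − 0 − 5 = 1; all invariant factors of ∂_1 are 1 so no torsion. So H_0 ≅ Z.
rank ∂_1 = 5, rank ∂_2 = 7 ⇒ b_1 = 12 − 5 − 7 = 0; all invariant factors of ∂_2 are 1 so no torsion. So H_1 ≅ 0.
rank ∂_2 = 7, rank ∂_3 = 0 ⇒ b_2 = 8 − 7 − 0 = 1. So H_2 ≅ Z.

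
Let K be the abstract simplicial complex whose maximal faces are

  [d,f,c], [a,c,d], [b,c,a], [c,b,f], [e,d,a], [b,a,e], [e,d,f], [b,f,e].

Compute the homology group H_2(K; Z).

H_2 ≅ Z.

We work with the vertex ordering a < b < c < d < e < f. The simplices of K, each written with vertices in increasing order, are:

  0-simplices (6): a, b, c, d, e, f
  1-simplices (12): ab, ac, ad, ae, bc, be, bf, cd, cf, de, df, ef
  2-simplices (8): abc, abe, acd, ade, bcf, bef, cdf, def

giving chain groups C_0 ≅ Z^6, C_1 ≅ Z^12, C_2 ≅ Z^8.

Boundary ∂_1: C_1 → C_0 is given by ∂[p,q] = [q] − [p].
This gives a 6×12 integer matrix of rank 5; reducing to Smith normal form yields diagonal entries (1,1,1,1,1).

The boundary map ∂_2: C_2 → C_1 sends each 2-simplex [p,q,r] to [q,r] − [p,r] + [p,q]. For instance
  ∂bcf = cf − bf + bc,
  ∂cdf = df − cf + cd.
The 12×8 boundary matrix has rank 7 and Smith normal form diag(1,1,1,1,1,1,1).

Now H_k = ker ∂_k / im ∂_{k+1}, so:

  H_2: rank ker ∂_2 − rank ∂_3 = (8 − 7) − 0 = 1, and there is no ∂_3, so H_2 ≅ Z.

(K is a triangulation of the 2-sphere S^2.)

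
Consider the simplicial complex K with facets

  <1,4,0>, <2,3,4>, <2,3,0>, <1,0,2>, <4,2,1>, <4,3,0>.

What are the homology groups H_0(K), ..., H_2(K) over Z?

H_0 = Z,  H_1 = 0,  H_2 = Z.

We work with the vertex ordering 0 < 1 < 2 < 3 < 4. The simplices of K, each written with vertices in increasing order, are:

  0-simplices (5): [0], [1], [2], [3], [4]
  1-simplices (9): [0,1], [0,2], [0,3], [0,4], [1,2], [1,4], [2,3], [2,4], [3,4]
  2-simplices (6): [0,1,2], [0,1,4], [0,2,3], [0,3,4], [1,2,4], [2,3,4]

giving chain groups C_0 ≅ Z^5, C_1 ≅ Z^9, C_2 ≅ Z^6.

∂_1: C_1 → C_0 is given by ∂[p,q] = [q] − [p].
The 5×9 boundary matrix has rank 4 and Smith normal form diag(1,1,1,1).

Boundary ∂_2: C_2 → C_1 sends each 2-simplex [p,q,r] to [q,r] − [p,r] + [p,q]. For instance
  ∂[0,2,3] = [2,3] − [0,3] + [0,2],
  ∂[0,3,4] = [3,4] − [0,4] + [0,3].
The 9×6 boundary matrix has rank 5 and Smith normal form diag(1,1,1,1,1).

Reading off H_k = ker ∂_k / im ∂_{k+1}:

  H_0: rank C_0 − rank ∂_1 = 5 − 4 = 1, and the invariant factors of ∂_1 are all 1, so H_0 = Z.
  H_1: rank ker ∂_1 − rank ∂_2 = (9 − 4) − 5 = 0, and the invariant factors of ∂_2 are all 1, so H_1 = 0.
  H_2: rank ker ∂_2 − rank ∂_3 = (6 − 5) − 0 = 1, and there is no ∂_3, so H_2 = Z.

As a check, the Euler characteristic is 5 − 9 + 6 = 2, which agrees with 1 − 0 + 1 = 2.
(K is a triangulation of the 2-sphere S^2.)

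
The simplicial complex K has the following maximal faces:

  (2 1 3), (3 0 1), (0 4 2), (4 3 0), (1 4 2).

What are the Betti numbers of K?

b_0 = 1, b_1 = 1, b_2 = 0.

K has 5 vertices, 10 edges, 5 triangles.
rank ∂_0 = 0, rank ∂_1 = 4 ⇒ b_0 = 5 − 0 − 4 = 1; all invariant factors of ∂_1 are 1 so no torsion. So H_0 ≅ Z.
rank ∂_1 = 4, rank ∂_2 = 5 ⇒ b_1 = 10 − 4 − 5 = 1; all invariant factors of ∂_2 are 1 so no torsion. So H_1 ≅ Z.
rank ∂_2 = 5, rank ∂_3 = 0 ⇒ b_2 = 5 − 5 − 0 = 0. So H_2 ≅ 0.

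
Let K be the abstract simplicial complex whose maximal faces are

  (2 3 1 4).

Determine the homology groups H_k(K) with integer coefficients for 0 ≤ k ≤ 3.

Fix the vertex order 1 < 2 < 3 < 4 and write every simplex with vertices in increasing order. Then dim K = 3 and the simplices of K are:

  0-simplices (4): [1], [2], [3], [4]
  1-simplices (6): [1,2], [1,3], [1,4], [2,3], [2,4], [3,4]
  2-simplices (4): [1,2,3], [1,2,4], [1,3,4], [2,3,4]
  3-simplices (1): [1,2,3,4]

giving chain groups C_0 ≅ Z^4, C_1 ≅ Z^6, C_2 ≅ Z^4, C_3 ≅ Z^1.

The boundary map ∂_1: C_1 → C_0 sends each edge [p,q] (with p < q) to q − p.
This gives a 4×6 integer matrix of rank 3; reducing to Smith normal form yields diagonal entries (1,1,1).

The boundary map ∂_2: C_2 → C_1 maps a triangle to the signed sum of its edges. For instance
  ∂[1,2,3] = [2,3] − [1,3] + [1,2],
  ∂[2,3,4] = [3,4] − [2,4] + [2,3].
This gives a 6×4 integer matrix of rank 3; reducing to Smith normal form yields diagonal entries (1,1,1).

∂_3: C_3 → C_2 sends each 3-simplex σ to the alternating sum Σ_i (−1)^i (σ with its i-th vertex removed). For instance
  ∂[1,2,3,4] = [2,3,4] − [1,3,4] + [1,2,4] − [1,2,3].
As a 4×1 matrix over Z this has rank 1, with invariant factors (1).

Now H_k = ker ∂_k / im ∂_{k+1}, so:

  H_0: rank C_0 − rank ∂_1 = 4 − 3 = 1, and the invariant factors of ∂_1 are all 1, so H_0 = Z.
  H_1: rank ker ∂_1 − rank ∂_2 = (6 − 3) − 3 = 0, and the invariant factors of ∂_2 are all 1, so H_1 = 0.
  H_2: rank ker ∂_2 − rank ∂_3 = (4 − 3) − 1 = 0, and the invariant factors of ∂_3 are all 1, so H_2 = 0.
  H_3: rank ker ∂_3 − rank ∂_4 = (1 − 1) − 0 = 0, and there is no ∂_4, so H_3 = 0.

(K is a triangulation of the 3-simplex.)

H_0 ≅ Z,  H_1 = 0,  H_2 = 0,  H_3 = 0.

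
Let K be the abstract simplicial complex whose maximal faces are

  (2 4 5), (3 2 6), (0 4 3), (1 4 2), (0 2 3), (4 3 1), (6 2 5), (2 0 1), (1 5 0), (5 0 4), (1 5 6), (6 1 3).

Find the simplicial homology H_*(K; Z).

Take the total order 0 < 1 < 2 < 3 < 4 < 5 < 6 on the vertex set. Then K (dimension 2) consists of the simplices:

  0-simplices (7): [0], [1], [2], [3], [4], [5], [6]
  1-simplices (18): [0,1], [0,2], [0,3], [0,4], [0,5], [1,2], [1,3], [1,4], [1,5], [1,6], [2,3], [2,4], [2,5], [2,6], [3,4], [3,6], [4,5], [5,6]
  2-simplices (12): [0,1,2], [0,1,5], [0,2,3], [0,3,4], [0,4,5], [1,2,4], [1,3,4], [1,3,6], [1,5,6], [2,3,6], [2,4,5], [2,5,6]

Hence C_0 ≅ Z^7, C_1 ≅ Z^18, C_2 ≅ Z^12.

∂_1: C_1 → C_0 is given by ∂[p,q] = [q] − [p]. For instance
  ∂[2,3] = [3] − [2].
The 7×18 boundary matrix has rank 6 and Smith normal form diag(1,1,1,1,1,1).

Boundary ∂_2: C_2 → C_1 acts by ∂[p,q,r] = [q,r] − [p,r] + [p,q]. For instance
  ∂[0,1,5] = [1,5] − [0,5] + [0,1],
  ∂[0,3,4] = [3,4] − [0,4] + [0,3].
The 18×12 boundary matrix has rank 12 and Smith normal form diag(1,1,1,1,1,1,1,1,1,1,1,2).

From H_k ≅ ker(∂_k) / im(∂_{k+1}) we obtain:

  H_0: rank C_0 − rank ∂_1 = 7 − 6 = 1, and the invariant factors of ∂_1 are all 1, so H_0 ≅ Z.
  H_1: rank ker ∂_1 − rank ∂_2 = (18 − 6) − 12 = 0, and ∂_2 has invariant factor 2 > 1, so H_1 ≅ Z/2.
  H_2: rank ker ∂_2 − rank ∂_3 = (12 − 12) − 0 = 0, and there is no ∂_3, so H_2 ≅ 0.

(K is a triangulation of the real projective plane RP^2.)

H_0 ≅ Z,  H_1 ≅ Z/2,  H_2 = 0.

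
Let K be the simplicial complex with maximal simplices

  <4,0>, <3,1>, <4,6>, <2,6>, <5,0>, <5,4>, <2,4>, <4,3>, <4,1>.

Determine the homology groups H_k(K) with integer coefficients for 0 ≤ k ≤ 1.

H_0 ≅ Z,  H_1 ≅ Z^3.

Take the total order 0 < 1 < 2 < 3 < 4 < 5 < 6 on the vertex set. Then K (dimension 1) consists of the simplices:

  0-simplices (7): [0], [1], [2], [3], [4], [5], [6]
  1-simplices (9): [0,4], [0,5], [1,3], [1,4], [2,4], [2,6], [3,4], [4,5], [4,6]

giving chain groups C_0 ≅ Z^7, C_1 ≅ Z^9.

Boundary ∂_1: C_1 → C_0 maps an edge to its endpoints' difference, ∂[p,q] = q − p. For instance
  ∂[1,3] = [3] − [1].
The 7×9 boundary matrix has rank 6 and Smith normal form diag(1,1,1,1,1,1).

Reading off H_k = ker ∂_k / im ∂_{k+1}:

  H_0: rank C_0 − rank ∂_1 = 7 − 6 = 1, and the invariant factors of ∂_1 are all 1, so H_0 = Z.
  H_1: rank ker ∂_1 − rank ∂_2 = (9 − 6) − 0 = 3, and there is no ∂_2, so H_1 = Z^3.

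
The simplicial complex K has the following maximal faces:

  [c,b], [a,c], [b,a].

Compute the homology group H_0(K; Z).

Take the total order a < b < c on the vertex set. Then K (dimension 1) consists of the simplices:

  0-simplices (3): a, b, c
  1-simplices (3): ab, ac, bc

giving chain groups C_0 ≅ Z^3, C_1 ≅ Z^3.

Boundary ∂_1: C_1 → C_0 maps an edge to its endpoints' difference, ∂[p,q] = q − p.
The 3×3 boundary matrix has rank 2 and Smith normal form diag(1,1).

Now H_k = ker ∂_k / im ∂_{k+1}, so:

  H_0: rank C_0 − rank ∂_1 = 3 − 2 = 1, and the invariant factors of ∂_1 are all 1, so H_0 = Z.

(K is a triangulation of the circle S^1.)

H_0 = Z.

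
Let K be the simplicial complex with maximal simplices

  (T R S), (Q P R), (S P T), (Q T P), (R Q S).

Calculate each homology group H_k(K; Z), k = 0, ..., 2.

H_0 = Z,  H_1 = Z,  H_2 = 0.

K has 5 vertices, 10 edges, 5 triangles.
rank ∂_0 = 0, rank ∂_1 = 4 ⇒ b_0 = 5 − 0 − 4 = 1; all invariant factors of ∂_1 are 1 so no torsion. So H_0 = Z.
rank ∂_1 = 4, rank ∂_2 = 5 ⇒ b_1 = 10 − 4 − 5 = 1; all invariant factors of ∂_2 are 1 so no torsion. So H_1 = Z.
rank ∂_2 = 5, rank ∂_3 = 0 ⇒ b_2 = 5 − 5 − 0 = 0. So H_2 = 0.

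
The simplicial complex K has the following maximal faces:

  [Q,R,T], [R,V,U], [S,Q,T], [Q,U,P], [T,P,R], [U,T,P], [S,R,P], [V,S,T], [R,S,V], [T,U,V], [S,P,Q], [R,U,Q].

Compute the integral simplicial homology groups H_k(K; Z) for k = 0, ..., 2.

H_0 ≅ Z,  H_1 ≅ Z/2,  H_2 = 0.

Fix the vertex order P < Q < R < S < T < U < V and write every simplex with vertices in increasing order. Then dim K = 2 and the simplices of K are:

  0-simplices (7): P, Q, R, S, T, U, V
  1-simplices (18): PQ, PR, PS, PT, PU, QR, QS, QT, QU, RS, RT, RU, RV, ST, SV, TU, TV, UV
  2-simplices (12): PQS, PQU, PRS, PRT, PTU, QRT, QRU, QST, RSV, RUV, STV, TUV

Hence C_0 ≅ Z^7, C_1 ≅ Z^18, C_2 ≅ Z^12.

∂_1: C_1 → C_0 maps an edge to its endpoints' difference, ∂[p,q] = q − p. For instance
  ∂QS = S − Q.
This gives a 7×18 integer matrix of rank 6; reducing to Smith normal form yields diagonal entries (1,1,1,1,1,1).

The boundary map ∂_2: C_2 → C_1 sends each 2-simplex [p,q,r] to [q,r] − [p,r] + [p,q]. For instance
  ∂PTU = TU − PU + PT,
  ∂QRT = RT − QT + QR.
The resulting 18×12 matrix has rank 12, and its Smith normal form has invariant factors (1,1,1,1,1,1,1,1,1,1,1,2).

Now H_k = ker ∂_k / im ∂_{k+1}, so:

  H_0: rank C_0 − rank ∂_1 = 7 − 6 = 1, and the invariant factors of ∂_1 are all 1, so H_0 ≅ Z.
  H_1: rank ker ∂_1 − rank ∂_2 = (18 − 6) − 12 = 0, and ∂_2 has invariant factor 2 > 1, so H_1 ≅ Z/2.
  H_2: rank ker ∂_2 − rank ∂_3 = (12 − 12) − 0 = 0, and there is no ∂_3, so H_2 ≅ 0.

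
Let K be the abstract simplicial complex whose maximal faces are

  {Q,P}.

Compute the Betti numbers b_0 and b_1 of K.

We work with the vertex ordering P < Q. The simplices of K, each written with vertices in increasing order, are:

  0-simplices (2): P, Q
  1-simplices (1): PQ

giving chain groups C_0 ≅ Z^2, C_1 ≅ Z^1.

The boundary map ∂_1: C_1 → C_0 sends each edge [p,q] (with p < q) to q − p.
As a 2×1 matrix over Z this has rank 1, with invariant factors (1).

Computing H_k = (kernel of ∂_k) / (image of ∂_{k+1}):

  H_0: rank C_0 − rank ∂_1 = 2 − 1 = 1, and the invariant factors of ∂_1 are all 1, so H_0 ≅ Z.
  H_1: rank ker ∂_1 − rank ∂_2 = (1 − 1) − 0 = 0, and there is no ∂_2, so H_1 ≅ 0.

Hence the Betti numbers are b_0 = 1, b_1 = 0.

b_0 = 1, b_1 = 0.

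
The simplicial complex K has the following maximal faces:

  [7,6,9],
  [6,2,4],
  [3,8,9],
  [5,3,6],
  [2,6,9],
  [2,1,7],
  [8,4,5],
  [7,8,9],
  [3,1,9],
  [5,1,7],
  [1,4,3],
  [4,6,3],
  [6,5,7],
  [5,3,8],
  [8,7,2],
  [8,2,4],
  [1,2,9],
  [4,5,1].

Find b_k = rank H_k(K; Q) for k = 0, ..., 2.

b_0 = 1, b_1 = 1, b_2 = 0.

We work with the vertex ordering 1 < 2 < 3 < 4 < 5 < 6 < 7 < 8 < 9. The simplices of K, each written with vertices in increasing order, are:

  0-simplices (9): [1], [2], [3], [4], [5], [6], [7], [8], [9]
  1-simplices (27): (27 of them)
  2-simplices (18): [1,2,7], [1,2,9], [1,3,4], [1,3,9], [1,4,5], [1,5,7], [2,4,6], [2,4,8], [2,6,9], [2,7,8], [3,4,6], [3,5,6], [3,5,8], [3,8,9], [4,5,8], [5,6,7], [6,7,9], [7,8,9]

Hence C_0 ≅ Z^9, C_1 ≅ Z^27, C_2 ≅ Z^18.

∂_1: C_1 → C_0 sends each edge [p,q] (with p < q) to q − p.
The resulting 9×27 matrix has rank 8, and its Smith normal form has invariant factors (1,1,1,1,1,1,1,1).

Boundary ∂_2: C_2 → C_1 sends each 2-simplex [p,q,r] to [q,r] − [p,r] + [p,q]. For instance
  ∂[2,4,8] = [4,8] − [2,8] + [2,4],
  ∂[7,8,9] = [8,9] − [7,9] + [7,8].
This gives a 27×18 integer matrix of rank 18; reducing to Smith normal form yields diagonal entries (1,1,1,1,1,1,1,1,1,1,1,1,1,1,1,1,1,2).

Reading off H_k = ker ∂_k / im ∂_{k+1}:

  H_0: rank C_0 − rank ∂_1 = 9 − 8 = 1, and the invariant factors of ∂_1 are all 1, so H_0 = Z.
  H_1: rank ker ∂_1 − rank ∂_2 = (27 − 8) − 18 = 1, and ∂_2 has invariant factor 2 > 1, so H_1 = Z ⊕ Z/2Z.
  H_2: rank ker ∂_2 − rank ∂_3 = (18 − 18) − 0 = 0, and there is no ∂_3, so H_2 = 0.

Hence the Betti numbers are b_0 = 1, b_1 = 1, b_2 = 0.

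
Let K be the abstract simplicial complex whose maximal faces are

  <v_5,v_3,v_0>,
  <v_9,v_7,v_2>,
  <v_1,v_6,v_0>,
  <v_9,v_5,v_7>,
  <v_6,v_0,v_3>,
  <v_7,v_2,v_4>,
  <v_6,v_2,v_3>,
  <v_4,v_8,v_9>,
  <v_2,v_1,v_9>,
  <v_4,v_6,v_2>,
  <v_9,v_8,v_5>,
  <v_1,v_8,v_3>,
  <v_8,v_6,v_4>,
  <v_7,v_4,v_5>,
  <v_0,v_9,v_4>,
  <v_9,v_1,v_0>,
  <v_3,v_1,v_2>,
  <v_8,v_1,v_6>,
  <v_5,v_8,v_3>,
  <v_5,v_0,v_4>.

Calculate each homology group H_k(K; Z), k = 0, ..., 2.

Fix the vertex order v_0 < v_1 < v_2 < v_3 < v_4 < v_5 < v_6 < v_7 < v_8 < v_9 and write every simplex with vertices in increasing order. Then dim K = 2 and the simplices of K are:

  0-simplices (10): [v_0], [v_1], [v_2], [v_3], [v_4], [v_5], [v_6], [v_7], [v_8], [v_9]
  1-simplices (30): (30 of them)
  2-simplices (20): (20 of them)

Hence C_0 ≅ Z^10, C_1 ≅ Z^30, C_2 ≅ Z^20.

Boundary ∂_1: C_1 → C_0 maps an edge to its endpoints' difference, ∂[p,q] = q − p. For instance
  ∂[v_3,v_8] = [v_8] − [v_3].
As a 10×30 matrix over Z this has rank 9, with invariant factors (1,1,1,1,1,1,1,1,1).

Boundary ∂_2: C_2 → C_1 maps a triangle to the signed sum of its edges. For instance
  ∂[v_4,v_6,v_8] = [v_6,v_8] − [v_4,v_8] + [v_4,v_6],
  ∂[v_0,v_4,v_5] = [v_4,v_5] − [v_0,v_5] + [v_0,v_4].
The resulting 30×20 matrix has rank 20, and its Smith normal form has invariant factors (1,1,1,1,1,1,1,1,1,1,1,1,1,1,1,1,1,1,1,2).

Now H_k = ker ∂_k / im ∂_{k+1}, so:

  H_0: rank C_0 − rank ∂_1 = 10 − 9 = 1, and the invariant factors of ∂_1 are all 1, so H_0 = Z.
  H_1: rank ker ∂_1 − rank ∂_2 = (30 − 9) − 20 = 1, and ∂_2 has invariant factor 2 > 1, so H_1 = Z ⊕ Z/2Z.
  H_2: rank ker ∂_2 − rank ∂_3 = (20 − 20) − 0 = 0, and there is no ∂_3, so H_2 = 0.

H_0 = Z,  H_1 = Z ⊕ Z/2Z,  H_2 = 0.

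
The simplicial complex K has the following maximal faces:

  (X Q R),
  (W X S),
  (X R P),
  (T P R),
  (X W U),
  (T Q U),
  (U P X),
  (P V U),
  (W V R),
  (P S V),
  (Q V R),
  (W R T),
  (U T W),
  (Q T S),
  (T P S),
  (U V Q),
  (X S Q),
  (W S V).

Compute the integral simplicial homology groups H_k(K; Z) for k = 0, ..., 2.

Order the vertices as P < Q < R < S < T < U < V < W < X. Listing each simplex with vertices in this order, K has dimension 2 with simplices:

  0-simplices (9): P, Q, R, S, T, U, V, W, X
  1-simplices (27): PR, PS, PT, PU, PV, PX, QR, QS, QT, QU, QV, QX, RT, RV, RW, RX, ST, SV, SW, SX, TU, TW, UV, UW, UX, VW, WX
  2-simplices (18): PRT, PRX, PST, PSV, PUV, PUX, QRV, QRX, QST, QSX, QTU, QUV, RTW, RVW, SVW, SWX, TUW, UWX

Hence C_0 ≅ Z^9, C_1 ≅ Z^27, C_2 ≅ Z^18.

The boundary map ∂_1: C_1 → C_0 sends each edge [p,q] (with p < q) to q − p.
The resulting 9×27 matrix has rank 8, and its Smith normal form has invariant factors (1,1,1,1,1,1,1,1).

Boundary ∂_2: C_2 → C_1 maps a triangle to the signed sum of its edges. For instance
  ∂PUX = UX − PX + PU,
  ∂SWX = WX − SX + SW.
This gives a 27×18 integer matrix of rank 17; reducing to Smith normal form yields diagonal entries (1,1,1,1,1,1,1,1,1,1,1,1,1,1,1,1,1).

Now H_k = ker ∂_k / im ∂_{k+1}, so:

  H_0: rank C_0 − rank ∂_1 = 9 − 8 = 1, and the invariant factors of ∂_1 are all 1, so H_0 ≅ Z.
  H_1: rank ker ∂_1 − rank ∂_2 = (27 − 8) − 17 = 2, and the invariant factors of ∂_2 are all 1, so H_1 ≅ Z^2.
  H_2: rank ker ∂_2 − rank ∂_3 = (18 − 17) − 0 = 1, and there is no ∂_3, so H_2 ≅ Z.

H_0 = Z,  H_1 = Z^2,  H_2 = Z.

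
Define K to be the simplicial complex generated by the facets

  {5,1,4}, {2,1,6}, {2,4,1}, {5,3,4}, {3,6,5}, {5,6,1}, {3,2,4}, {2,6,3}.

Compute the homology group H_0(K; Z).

H_0 = Z.

Order the vertices as 1 < 2 < 3 < 4 < 5 < 6. Listing each simplex with vertices in this order, K has dimension 2 with simplices:

  0-simplices (6): [1], [2], [3], [4], [5], [6]
  1-simplices (12): [1,2], [1,4], [1,5], [1,6], [2,3], [2,4], [2,6], [3,4], [3,5], [3,6], [4,5], [5,6]
  2-simplices (8): [1,2,4], [1,2,6], [1,4,5], [1,5,6], [2,3,4], [2,3,6], [3,4,5], [3,5,6]

Hence C_0 ≅ Z^6, C_1 ≅ Z^12, C_2 ≅ Z^8.

Boundary ∂_1: C_1 → C_0 is given by ∂[p,q] = [q] − [p].
This gives a 6×12 integer matrix of rank 5; reducing to Smith normal form yields diagonal entries (1,1,1,1,1).

The boundary map ∂_2: C_2 → C_1 maps a triangle to the signed sum of its edges. For instance
  ∂[2,3,4] = [3,4] − [2,4] + [2,3],
  ∂[3,5,6] = [5,6] − [3,6] + [3,5].
This gives a 12×8 integer matrix of rank 7; reducing to Smith normal form yields diagonal entries (1,1,1,1,1,1,1).

Now H_k = ker ∂_k / im ∂_{k+1}, so:

  H_0: rank C_0 − rank ∂_1 = 6 − 5 = 1, and the invariant factors of ∂_1 are all 1, so H_0 = Z.

(K is a triangulation of the 2-sphere S^2.)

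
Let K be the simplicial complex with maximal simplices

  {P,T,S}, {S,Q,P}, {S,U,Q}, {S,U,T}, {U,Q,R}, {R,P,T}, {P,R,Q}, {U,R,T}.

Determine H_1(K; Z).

We work with the vertex ordering P < Q < R < S < T < U. The simplices of K, each written with vertices in increasing order, are:

  0-simplices (6): P, Q, R, S, T, U
  1-simplices (12): PQ, PR, PS, PT, QR, QS, QU, RT, RU, ST, SU, TU
  2-simplices (8): PQR, PQS, PRT, PST, QRU, QSU, RTU, STU

Hence C_0 ≅ Z^6, C_1 ≅ Z^12, C_2 ≅ Z^8.

Boundary ∂_1: C_1 → C_0 sends each edge [p,q] (with p < q) to q − p.
This gives a 6×12 integer matrix of rank 5; reducing to Smith normal form yields diagonal entries (1,1,1,1,1).

∂_2: C_2 → C_1 maps a triangle to the signed sum of its edges. For instance
  ∂QSU = SU − QU + QS,
  ∂QRU = RU − QU + QR.
This gives a 12×8 integer matrix of rank 7; reducing to Smith normal form yields diagonal entries (1,1,1,1,1,1,1).

Reading off H_k = ker ∂_k / im ∂_{k+1}:

  H_1: rank ker ∂_1 − rank ∂_2 = (12 − 5) − 7 = 0, and the invariant factors of ∂_2 are all 1, so H_1 ≅ 0.

H_1 = 0.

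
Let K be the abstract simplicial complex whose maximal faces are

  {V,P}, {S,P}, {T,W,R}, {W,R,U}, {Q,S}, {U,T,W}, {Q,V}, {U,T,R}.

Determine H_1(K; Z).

H_1 ≅ Z.

K has 8 vertices, 10 edges, 4 triangles.
rank ∂_1 = 6, rank ∂_2 = 3 ⇒ b_1 = 10 − 6 − 3 = 1; all invariant factors of ∂_2 are 1 so no torsion. So H_1 ≅ Z.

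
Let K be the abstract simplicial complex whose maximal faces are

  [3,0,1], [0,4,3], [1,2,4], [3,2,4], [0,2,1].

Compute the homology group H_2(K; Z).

Take the total order 0 < 1 < 2 < 3 < 4 on the vertex set. Then K (dimension 2) consists of the simplices:

  0-simplices (5): [0], [1], [2], [3], [4]
  1-simplices (10): [0,1], [0,2], [0,3], [0,4], [1,2], [1,3], [1,4], [2,3], [2,4], [3,4]
  2-simplices (5): [0,1,2], [0,1,3], [0,3,4], [1,2,4], [2,3,4]

so the chain groups are C_0 ≅ Z^5, C_1 ≅ Z^10, C_2 ≅ Z^5.

∂_1: C_1 → C_0 is given by ∂[p,q] = [q] − [p].
The resulting 5×10 matrix has rank 4, and its Smith normal form has invariant factors (1,1,1,1).

∂_2: C_2 → C_1 sends each 2-simplex [p,q,r] to [q,r] − [p,r] + [p,q]. For instance
  ∂[0,1,2] = [1,2] − [0,2] + [0,1],
  ∂[0,3,4] = [3,4] − [0,4] + [0,3].
As a 10×5 matrix over Z this has rank 5, with invariant factors (1,1,1,1,1).

Reading off H_k = ker ∂_k / im ∂_{k+1}:

  H_2: rank ker ∂_2 − rank ∂_3 = (5 − 5) − 0 = 0, and there is no ∂_3, so H_2 = 0.

H_2 = 0.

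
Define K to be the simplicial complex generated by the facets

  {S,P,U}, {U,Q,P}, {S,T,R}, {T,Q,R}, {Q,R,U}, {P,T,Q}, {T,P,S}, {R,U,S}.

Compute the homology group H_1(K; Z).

H_1 = 0.

We work with the vertex ordering P < Q < R < S < T < U. The simplices of K, each written with vertices in increasing order, are:

  0-simplices (6): P, Q, R, S, T, U
  1-simplices (12): PQ, PS, PT, PU, QR, QT, QU, RS, RT, RU, ST, SU
  2-simplices (8): PQT, PQU, PST, PSU, QRT, QRU, RST, RSU

so the chain groups are C_0 ≅ Z^6, C_1 ≅ Z^12, C_2 ≅ Z^8.

Boundary ∂_1: C_1 → C_0 maps an edge to its endpoints' difference, ∂[p,q] = q − p.
As a 6×12 matrix over Z this has rank 5, with invariant factors (1,1,1,1,1).

The boundary map ∂_2: C_2 → C_1 sends each 2-simplex [p,q,r] to [q,r] − [p,r] + [p,q]. For instance
  ∂RSU = SU − RU + RS,
  ∂PST = ST − PT + PS.
The 12×8 boundary matrix has rank 7 and Smith normal form diag(1,1,1,1,1,1,1).

Reading off H_k = ker ∂_k / im ∂_{k+1}:

  H_1: rank ker ∂_1 − rank ∂_2 = (12 − 5) − 7 = 0, and the invariant factors of ∂_2 are all 1, so H_1 ≅ 0.

(K is a triangulation of the 2-sphere S^2.)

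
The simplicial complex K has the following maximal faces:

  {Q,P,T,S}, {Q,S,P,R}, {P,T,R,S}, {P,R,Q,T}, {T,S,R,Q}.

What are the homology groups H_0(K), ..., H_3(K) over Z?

Order the vertices as P < Q < R < S < T. Listing each simplex with vertices in this order, K has dimension 3 with simplices:

  0-simplices (5): P, Q, R, S, T
  1-simplices (10): PQ, PR, PS, PT, QR, QS, QT, RS, RT, ST
  2-simplices (10): PQR, PQS, PQT, PRS, PRT, PST, QRS, QRT, QST, RST
  3-simplices (5): PQRS, PQRT, PQST, PRST, QRST

giving chain groups C_0 ≅ Z^5, C_1 ≅ Z^10, C_2 ≅ Z^10, C_3 ≅ Z^5.

Boundary ∂_1: C_1 → C_0 is given by ∂[p,q] = [q] − [p]. For instance
  ∂PR = R − P.
As a 5×10 matrix over Z this has rank 4, with invariant factors (1,1,1,1).

The boundary map ∂_2: C_2 → C_1 acts by ∂[p,q,r] = [q,r] − [p,r] + [p,q]. For instance
  ∂PRT = RT − PT + PR,
  ∂PQS = QS − PS + PQ.
As a 10×10 matrix over Z this has rank 6, with invariant factors (1,1,1,1,1,1).

∂_3: C_3 → C_2 sends each 3-simplex σ to the alternating sum Σ_i (−1)^i (σ with its i-th vertex removed). For instance
  ∂PQRT = QRT − PRT + PQT − PQR,
  ∂PRST = RST − PST + PRT − PRS.
As a 10×5 matrix over Z this has rank 4, with invariant factors (1,1,1,1).

Reading off H_k = ker ∂_k / im ∂_{k+1}:

  H_0: rank C_0 − rank ∂_1 = 5 − 4 = 1, and the invariant factors of ∂_1 are all 1, so H_0 ≅ Z.
  H_1: rank ker ∂_1 − rank ∂_2 = (10 − 4) − 6 = 0, and the invariant factors of ∂_2 are all 1, so H_1 ≅ 0.
  H_2: rank ker ∂_2 − rank ∂_3 = (10 − 6) − 4 = 0, and the invariant factors of ∂_3 are all 1, so H_2 ≅ 0.
  H_3: rank ker ∂_3 − rank ∂_4 = (5 − 4) − 0 = 1, and there is no ∂_4, so H_3 ≅ Z.

(K is a triangulation of the 3-sphere S^3.)

H_0 = Z,  H_1 = 0,  H_2 = 0,  H_3 = Z.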